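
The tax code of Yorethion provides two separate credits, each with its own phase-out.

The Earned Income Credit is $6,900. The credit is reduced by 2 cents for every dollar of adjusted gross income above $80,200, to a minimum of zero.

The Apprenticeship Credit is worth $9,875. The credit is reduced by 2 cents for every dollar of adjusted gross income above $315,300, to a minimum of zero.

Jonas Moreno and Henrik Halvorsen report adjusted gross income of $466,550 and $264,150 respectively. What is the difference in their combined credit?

$6,246

Jonas ($466,550): Earned Income Credit: 2% of the $386,350 excess over $80,200 is $7,727 ≥ base, so the credit is $0. Apprenticeship Credit: 2% of the $151,250 excess over $315,300 is $3,025; credit = $9,875 − $3,025 = $6,850. total $0 + $6,850 = $6,850
Henrik ($264,150): Earned Income Credit: 2% of the $183,950 excess over $80,200 is $3,679; credit = $6,900 − $3,679 = $3,221. Apprenticeship Credit: $264,150 is at or below the $315,300 threshold, so the full $9,875 applies. total $3,221 + $9,875 = $13,096
Difference: |$6,850 − $13,096| = $6,246.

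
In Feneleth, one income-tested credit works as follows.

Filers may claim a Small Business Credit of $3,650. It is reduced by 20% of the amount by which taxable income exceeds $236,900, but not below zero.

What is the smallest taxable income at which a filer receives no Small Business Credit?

The credit falls by 20% of each dollar above $236,900, so it reaches zero when the excess is $3,650 / 20% = $18,250: income = $236,900 + $18,250 = $255,150.

$255,150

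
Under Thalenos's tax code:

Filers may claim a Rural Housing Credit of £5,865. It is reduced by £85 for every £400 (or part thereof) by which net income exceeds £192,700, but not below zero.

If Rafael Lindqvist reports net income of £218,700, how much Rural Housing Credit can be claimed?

Rural Housing Credit: income exceeds £192,700 by £26,000, which is 65 full-or-partial £400 increments; reduction = 65 × £85 = £5,525, leaving £340.

£340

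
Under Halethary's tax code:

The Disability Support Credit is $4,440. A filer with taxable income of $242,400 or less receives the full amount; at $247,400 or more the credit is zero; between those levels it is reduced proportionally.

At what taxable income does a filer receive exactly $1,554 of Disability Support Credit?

$1,554 is 1,554/4,440 of the full $4,440, so 2,886/4,440 of the $5,000 range has been used: income = $242,400 + $5,000 × 2,886/4,440 = $245,650.

$245,650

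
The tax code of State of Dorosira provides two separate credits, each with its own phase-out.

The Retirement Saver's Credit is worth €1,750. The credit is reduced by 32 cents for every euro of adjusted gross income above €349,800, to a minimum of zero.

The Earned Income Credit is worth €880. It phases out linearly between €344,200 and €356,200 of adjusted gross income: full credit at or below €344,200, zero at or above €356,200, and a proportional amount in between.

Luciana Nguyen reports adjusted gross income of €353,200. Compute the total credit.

€882

Retirement Saver's Credit: 32% of the €3,400 excess over €349,800 is €1,088; credit = €1,750 − €1,088 = €662.
Earned Income Credit: €353,200 is €9,000 into a €12,000 phase-out range, leaving 3,000/12,000 of the credit: €880 × 3,000/12,000 = €220.
Total: €662 + €220 = €882.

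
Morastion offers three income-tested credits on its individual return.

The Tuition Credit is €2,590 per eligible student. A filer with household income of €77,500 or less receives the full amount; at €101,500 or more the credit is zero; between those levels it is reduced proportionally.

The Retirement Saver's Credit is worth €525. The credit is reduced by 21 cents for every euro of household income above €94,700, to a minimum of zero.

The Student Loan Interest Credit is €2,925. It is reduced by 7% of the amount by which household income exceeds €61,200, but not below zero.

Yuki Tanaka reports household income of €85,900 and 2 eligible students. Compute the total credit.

Tuition Credit: base = 2 × €2,590 = €5,180. €85,900 is €8,400 into a €24,000 phase-out range, leaving 15,600/24,000 of the credit: €5,180 × 15,600/24,000 = €3,367.
Retirement Saver's Credit: €85,900 is at or below the €94,700 threshold, so the full €525 applies.
Student Loan Interest Credit: 7% of the €24,700 excess over €61,200 is €1,729; credit = €2,925 − €1,729 = €1,196.
Total: €3,367 + €525 + €1,196 = €5,088.

€5,088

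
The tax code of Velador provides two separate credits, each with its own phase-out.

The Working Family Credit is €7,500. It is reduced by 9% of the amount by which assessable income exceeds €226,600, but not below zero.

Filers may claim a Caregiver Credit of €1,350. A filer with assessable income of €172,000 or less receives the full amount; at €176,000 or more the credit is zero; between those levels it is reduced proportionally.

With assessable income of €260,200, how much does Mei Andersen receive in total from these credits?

Working Family Credit: 9% of the €33,600 excess over €226,600 is €3,024; credit = €7,500 − €3,024 = €4,476.
Caregiver Credit: €260,200 is at or above €176,000, so the credit is €0.
Total: €4,476 + €0 = €4,476.

€4,476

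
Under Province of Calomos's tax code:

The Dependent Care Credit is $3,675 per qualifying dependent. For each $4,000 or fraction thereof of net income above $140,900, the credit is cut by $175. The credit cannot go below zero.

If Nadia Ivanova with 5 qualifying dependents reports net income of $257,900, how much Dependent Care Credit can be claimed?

Dependent Care Credit: base = 5 × $3,675 = $18,375. income exceeds $140,900 by $117,000, which is 30 full-or-partial $4,000 increments; reduction = 30 × $175 = $5,250, leaving $13,125.

$13,125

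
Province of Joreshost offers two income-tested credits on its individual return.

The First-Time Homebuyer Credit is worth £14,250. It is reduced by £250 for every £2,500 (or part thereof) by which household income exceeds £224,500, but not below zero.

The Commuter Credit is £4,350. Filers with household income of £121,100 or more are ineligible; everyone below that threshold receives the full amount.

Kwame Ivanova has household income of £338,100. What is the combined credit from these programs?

£2,750

First-Time Homebuyer Credit: income exceeds £224,500 by £113,600, which is 46 full-or-partial £2,500 increments; reduction = 46 × £250 = £11,500, leaving £2,750.
Commuter Credit: £338,100 meets or exceeds the £121,100 cutoff, so the credit is £0.
Total: £2,750 + £0 = £2,750.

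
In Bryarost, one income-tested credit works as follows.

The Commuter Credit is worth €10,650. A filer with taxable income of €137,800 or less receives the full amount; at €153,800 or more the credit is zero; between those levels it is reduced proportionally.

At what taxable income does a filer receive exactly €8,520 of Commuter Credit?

€8,520 is 8,520/10,650 of the full €10,650, so 2,130/10,650 of the €16,000 range has been used: income = €137,800 + €16,000 × 2,130/10,650 = €141,000.

€141,000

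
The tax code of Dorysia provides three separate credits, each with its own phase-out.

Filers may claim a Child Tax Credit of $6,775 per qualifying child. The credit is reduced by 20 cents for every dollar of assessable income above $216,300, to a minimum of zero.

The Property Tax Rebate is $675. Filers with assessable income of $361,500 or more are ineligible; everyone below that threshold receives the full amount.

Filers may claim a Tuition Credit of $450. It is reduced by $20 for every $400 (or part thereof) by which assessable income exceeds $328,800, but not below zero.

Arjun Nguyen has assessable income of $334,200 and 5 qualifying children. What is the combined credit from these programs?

$11,140

Child Tax Credit: base = 5 × $6,775 = $33,875. 20% of the $117,900 excess over $216,300 is $23,580; credit = $33,875 − $23,580 = $10,295.
Property Tax Rebate: $334,200 is below the $361,500 cutoff, so the full $675 applies.
Tuition Credit: income exceeds $328,800 by $5,400, which is 14 full-or-partial $400 increments; reduction = 14 × $20 = $280, leaving $170.
Total: $10,295 + $675 + $170 = $11,140.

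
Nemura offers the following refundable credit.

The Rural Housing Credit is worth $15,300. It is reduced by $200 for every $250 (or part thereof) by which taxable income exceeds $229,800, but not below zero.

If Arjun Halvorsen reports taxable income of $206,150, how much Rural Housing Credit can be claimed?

$15,300

Rural Housing Credit: $206,150 is at or below the $229,800 threshold, so the full $15,300 applies.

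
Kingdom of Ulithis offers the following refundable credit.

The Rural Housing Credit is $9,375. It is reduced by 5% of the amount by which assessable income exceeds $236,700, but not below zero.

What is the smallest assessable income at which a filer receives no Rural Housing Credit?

$424,200

The credit falls by 5% of each dollar above $236,700, so it reaches zero when the excess is $9,375 / 5% = $187,500: income = $236,700 + $187,500 = $424,200.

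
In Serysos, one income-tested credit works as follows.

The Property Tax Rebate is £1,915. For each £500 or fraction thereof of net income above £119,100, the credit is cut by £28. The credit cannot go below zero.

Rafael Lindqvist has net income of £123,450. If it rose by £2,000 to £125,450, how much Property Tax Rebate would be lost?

At £123,450 — income exceeds £119,100 by £4,350, which is 9 full-or-partial £500 increments; reduction = 9 × £28 = £252, leaving £1,663.
At £125,450 — income exceeds £119,100 by £6,350, which is 13 full-or-partial £500 increments; reduction = 13 × £28 = £364, leaving £1,551.
Lost: £1,663 − £1,551 = £112.

£112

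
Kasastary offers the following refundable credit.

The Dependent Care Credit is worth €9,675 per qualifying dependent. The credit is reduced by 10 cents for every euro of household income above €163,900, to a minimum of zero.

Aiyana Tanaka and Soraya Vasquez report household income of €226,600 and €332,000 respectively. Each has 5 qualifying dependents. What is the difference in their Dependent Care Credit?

Aiyana (€226,600): Dependent Care Credit: base = 5 × €9,675 = €48,375. 10% of the €62,700 excess over €163,900 is €6,270; credit = €48,375 − €6,270 = €42,105.
Soraya (€332,000): Dependent Care Credit: base = 5 × €9,675 = €48,375. 10% of the €168,100 excess over €163,900 is €16,810; credit = €48,375 − €16,810 = €31,565.
Difference: |€42,105 − €31,565| = €10,540.

€10,540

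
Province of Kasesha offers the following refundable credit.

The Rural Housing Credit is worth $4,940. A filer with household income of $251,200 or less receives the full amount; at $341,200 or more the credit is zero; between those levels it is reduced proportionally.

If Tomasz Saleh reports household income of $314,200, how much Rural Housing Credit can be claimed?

$1,482

Rural Housing Credit: $314,200 is $63,000 into a $90,000 phase-out range, leaving 27,000/90,000 of the credit: $4,940 × 27,000/90,000 = $1,482.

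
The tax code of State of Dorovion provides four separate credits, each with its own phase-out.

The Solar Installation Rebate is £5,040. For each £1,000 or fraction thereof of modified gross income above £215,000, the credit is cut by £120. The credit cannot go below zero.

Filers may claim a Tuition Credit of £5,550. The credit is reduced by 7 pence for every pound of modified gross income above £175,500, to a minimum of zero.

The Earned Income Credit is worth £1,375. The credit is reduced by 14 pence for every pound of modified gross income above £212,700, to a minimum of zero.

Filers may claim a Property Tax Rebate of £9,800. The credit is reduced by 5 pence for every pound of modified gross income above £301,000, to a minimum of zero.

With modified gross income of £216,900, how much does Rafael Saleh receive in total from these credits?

Solar Installation Rebate: income exceeds £215,000 by £1,900, which is 2 full-or-partial £1,000 increments; reduction = 2 × £120 = £240, leaving £4,800.
Tuition Credit: 7% of the £41,400 excess over £175,500 is £2,898; credit = £5,550 − £2,898 = £2,652.
Earned Income Credit: 14% of the £4,200 excess over £212,700 is £588; credit = £1,375 − £588 = £787.
Property Tax Rebate: £216,900 is at or below the £301,000 threshold, so the full £9,800 applies.
Total: £4,800 + £2,652 + £787 + £9,800 = £18,039.

£18,039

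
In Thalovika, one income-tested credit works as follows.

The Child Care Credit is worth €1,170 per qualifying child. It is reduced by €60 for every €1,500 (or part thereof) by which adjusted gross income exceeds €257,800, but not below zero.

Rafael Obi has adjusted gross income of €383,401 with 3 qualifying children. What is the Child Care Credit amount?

€0

Child Care Credit: base = 3 × €1,170 = €3,510. income exceeds €257,800 by €125,601 → 84 increments × €60 = €5,040 ≥ base, so the credit is €0.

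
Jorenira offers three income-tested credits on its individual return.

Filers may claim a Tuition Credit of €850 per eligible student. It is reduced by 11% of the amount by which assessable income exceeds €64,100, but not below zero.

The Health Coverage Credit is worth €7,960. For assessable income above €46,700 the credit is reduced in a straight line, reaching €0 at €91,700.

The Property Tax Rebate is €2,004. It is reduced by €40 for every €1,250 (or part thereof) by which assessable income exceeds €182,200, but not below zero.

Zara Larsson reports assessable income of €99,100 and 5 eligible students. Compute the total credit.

Tuition Credit: base = 5 × €850 = €4,250. 11% of the €35,000 excess over €64,100 is €3,850; credit = €4,250 − €3,850 = €400.
Health Coverage Credit: €99,100 is at or above €91,700, so the credit is €0.
Property Tax Rebate: €99,100 is at or below the €182,200 threshold, so the full €2,004 applies.
Total: €400 + €0 + €2,004 = €2,404.

€2,404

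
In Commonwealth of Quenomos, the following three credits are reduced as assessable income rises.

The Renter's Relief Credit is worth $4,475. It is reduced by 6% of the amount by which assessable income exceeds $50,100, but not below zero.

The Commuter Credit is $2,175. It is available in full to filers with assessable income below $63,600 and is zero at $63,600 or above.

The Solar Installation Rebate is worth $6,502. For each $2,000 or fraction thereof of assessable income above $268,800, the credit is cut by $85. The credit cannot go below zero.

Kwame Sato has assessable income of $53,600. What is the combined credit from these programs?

$12,942

Renter's Relief Credit: 6% of the $3,500 excess over $50,100 is $210; credit = $4,475 − $210 = $4,265.
Commuter Credit: $53,600 is below the $63,600 cutoff, so the full $2,175 applies.
Solar Installation Rebate: $53,600 is at or below the $268,800 threshold, so the full $6,502 applies.
Total: $4,265 + $2,175 + $6,502 = $12,942.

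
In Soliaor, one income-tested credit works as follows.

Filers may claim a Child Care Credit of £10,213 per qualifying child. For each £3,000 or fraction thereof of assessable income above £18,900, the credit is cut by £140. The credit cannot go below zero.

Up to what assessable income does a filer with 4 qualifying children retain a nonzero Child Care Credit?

£891,900

Full credit = 4 × £10,213 = £40,852.
After 291 increments the reduction is 291 × £140 = £40,740, leaving £112; one more increment wipes it out. Increment 291 ends at excess 291 × £3,000 = £873,000, so the highest qualifying income is £18,900 + £873,000 = £891,900.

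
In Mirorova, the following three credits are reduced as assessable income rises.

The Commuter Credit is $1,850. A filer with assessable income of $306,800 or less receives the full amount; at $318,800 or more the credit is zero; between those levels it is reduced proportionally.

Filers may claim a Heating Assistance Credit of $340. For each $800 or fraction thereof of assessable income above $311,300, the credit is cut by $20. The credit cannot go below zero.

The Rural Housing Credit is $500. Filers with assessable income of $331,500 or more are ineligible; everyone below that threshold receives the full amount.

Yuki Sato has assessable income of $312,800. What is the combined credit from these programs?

$1,725

Commuter Credit: $312,800 is $6,000 into a $12,000 phase-out range, leaving 6,000/12,000 of the credit: $1,850 × 6,000/12,000 = $925.
Heating Assistance Credit: income exceeds $311,300 by $1,500, which is 2 full-or-partial $800 increments; reduction = 2 × $20 = $40, leaving $300.
Rural Housing Credit: $312,800 is below the $331,500 cutoff, so the full $500 applies.
Total: $925 + $300 + $500 = $1,725.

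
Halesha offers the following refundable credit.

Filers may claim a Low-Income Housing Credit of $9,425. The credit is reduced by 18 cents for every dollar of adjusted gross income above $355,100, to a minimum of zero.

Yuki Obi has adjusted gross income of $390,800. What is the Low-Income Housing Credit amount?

$2,999

Low-Income Housing Credit: 18% of the $35,700 excess over $355,100 is $6,426; credit = $9,425 − $6,426 = $2,999.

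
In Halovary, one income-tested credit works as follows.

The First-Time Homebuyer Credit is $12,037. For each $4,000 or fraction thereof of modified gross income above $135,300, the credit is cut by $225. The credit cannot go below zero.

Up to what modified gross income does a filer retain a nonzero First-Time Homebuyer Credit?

$347,300

After 53 increments the reduction is 53 × $225 = $11,925, leaving $112; one more increment wipes it out. Increment 53 ends at excess 53 × $4,000 = $212,000, so the highest qualifying income is $135,300 + $212,000 = $347,300.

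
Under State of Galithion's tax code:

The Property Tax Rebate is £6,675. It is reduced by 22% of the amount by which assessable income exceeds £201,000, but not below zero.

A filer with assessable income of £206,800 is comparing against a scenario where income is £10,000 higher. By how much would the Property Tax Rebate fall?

At £206,800 — 22% of the £5,800 excess over £201,000 is £1,276; credit = £6,675 − £1,276 = £5,399.
At £216,800 — 22% of the £15,800 excess over £201,000 is £3,476; credit = £6,675 − £3,476 = £3,199.
Lost: £5,399 − £3,199 = £2,200.

£2,200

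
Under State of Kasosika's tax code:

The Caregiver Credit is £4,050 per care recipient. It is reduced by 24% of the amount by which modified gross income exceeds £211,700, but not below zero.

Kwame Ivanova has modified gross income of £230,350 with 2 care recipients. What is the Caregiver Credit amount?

£3,624

Caregiver Credit: base = 2 × £4,050 = £8,100. 24% of the £18,650 excess over £211,700 is £4,476; credit = £8,100 − £4,476 = £3,624.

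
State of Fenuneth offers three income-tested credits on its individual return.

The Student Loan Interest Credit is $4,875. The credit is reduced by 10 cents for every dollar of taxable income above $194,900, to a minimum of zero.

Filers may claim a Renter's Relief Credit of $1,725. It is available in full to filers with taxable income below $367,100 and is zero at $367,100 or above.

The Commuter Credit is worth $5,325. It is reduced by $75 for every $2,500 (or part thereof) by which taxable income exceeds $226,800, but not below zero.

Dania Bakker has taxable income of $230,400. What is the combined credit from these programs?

$8,225

Student Loan Interest Credit: 10% of the $35,500 excess over $194,900 is $3,550; credit = $4,875 − $3,550 = $1,325.
Renter's Relief Credit: $230,400 is below the $367,100 cutoff, so the full $1,725 applies.
Commuter Credit: income exceeds $226,800 by $3,600, which is 2 full-or-partial $2,500 increments; reduction = 2 × $75 = $150, leaving $5,175.
Total: $1,325 + $1,725 + $5,175 = $8,225.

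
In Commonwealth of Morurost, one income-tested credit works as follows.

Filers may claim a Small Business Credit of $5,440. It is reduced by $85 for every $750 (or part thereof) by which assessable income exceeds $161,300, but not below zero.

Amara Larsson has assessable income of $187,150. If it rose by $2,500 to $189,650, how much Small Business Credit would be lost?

At $187,150 — income exceeds $161,300 by $25,850, which is 35 full-or-partial $750 increments; reduction = 35 × $85 = $2,975, leaving $2,465.
At $189,650 — income exceeds $161,300 by $28,350, which is 38 full-or-partial $750 increments; reduction = 38 × $85 = $3,230, leaving $2,210.
Lost: $2,465 − $2,210 = $255.

$255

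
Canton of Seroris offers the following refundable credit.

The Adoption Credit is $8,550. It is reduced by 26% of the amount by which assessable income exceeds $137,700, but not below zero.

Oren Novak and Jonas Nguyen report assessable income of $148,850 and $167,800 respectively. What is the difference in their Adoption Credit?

Oren ($148,850): Adoption Credit: 26% of the $11,150 excess over $137,700 is $2,899; credit = $8,550 − $2,899 = $5,651.
Jonas ($167,800): Adoption Credit: 26% of the $30,100 excess over $137,700 is $7,826; credit = $8,550 − $7,826 = $724.
Difference: |$5,651 − $724| = $4,927.

$4,927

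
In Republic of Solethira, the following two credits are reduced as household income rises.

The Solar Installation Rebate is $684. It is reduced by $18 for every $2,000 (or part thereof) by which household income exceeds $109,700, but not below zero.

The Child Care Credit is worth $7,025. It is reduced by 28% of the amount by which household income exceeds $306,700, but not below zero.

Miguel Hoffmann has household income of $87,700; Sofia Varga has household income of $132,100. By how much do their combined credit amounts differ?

Miguel ($87,700): Solar Installation Rebate: $87,700 is at or below the $109,700 threshold, so the full $684 applies. Child Care Credit: $87,700 is at or below the $306,700 threshold, so the full $7,025 applies. total $684 + $7,025 = $7,709
Sofia ($132,100): Solar Installation Rebate: income exceeds $109,700 by $22,400, which is 12 full-or-partial $2,000 increments; reduction = 12 × $18 = $216, leaving $468. Child Care Credit: $132,100 is at or below the $306,700 threshold, so the full $7,025 applies. total $468 + $7,025 = $7,493
Difference: |$7,709 − $7,493| = $216.

$216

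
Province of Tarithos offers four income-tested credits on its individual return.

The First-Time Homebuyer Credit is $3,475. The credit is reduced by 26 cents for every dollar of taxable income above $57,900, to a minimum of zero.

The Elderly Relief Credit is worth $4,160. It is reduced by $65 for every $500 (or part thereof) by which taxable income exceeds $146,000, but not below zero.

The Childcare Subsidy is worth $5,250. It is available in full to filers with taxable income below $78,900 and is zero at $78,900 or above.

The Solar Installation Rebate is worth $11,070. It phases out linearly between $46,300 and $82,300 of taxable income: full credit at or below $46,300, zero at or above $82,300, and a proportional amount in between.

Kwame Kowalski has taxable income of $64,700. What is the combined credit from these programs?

$16,529

First-Time Homebuyer Credit: 26% of the $6,800 excess over $57,900 is $1,768; credit = $3,475 − $1,768 = $1,707.
Elderly Relief Credit: $64,700 is at or below the $146,000 threshold, so the full $4,160 applies.
Childcare Subsidy: $64,700 is below the $78,900 cutoff, so the full $5,250 applies.
Solar Installation Rebate: $64,700 is $18,400 into a $36,000 phase-out range, leaving 17,600/36,000 of the credit: $11,070 × 17,600/36,000 = $5,412.
Total: $1,707 + $4,160 + $5,250 + $5,412 = $16,529.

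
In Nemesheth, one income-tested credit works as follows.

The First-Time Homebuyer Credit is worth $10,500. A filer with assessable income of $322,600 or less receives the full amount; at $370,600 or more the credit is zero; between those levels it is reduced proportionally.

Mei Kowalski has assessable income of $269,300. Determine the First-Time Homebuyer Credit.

$10,500

First-Time Homebuyer Credit: $269,300 is at or below the $322,600 threshold, so the full $10,500 applies.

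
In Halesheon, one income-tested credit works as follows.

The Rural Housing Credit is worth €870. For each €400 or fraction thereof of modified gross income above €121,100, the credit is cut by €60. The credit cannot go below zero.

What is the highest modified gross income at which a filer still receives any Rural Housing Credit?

After 14 increments the reduction is 14 × €60 = €840, leaving €30; one more increment wipes it out. Increment 14 ends at excess 14 × €400 = €5,600, so the highest qualifying income is €121,100 + €5,600 = €126,700.

€126,700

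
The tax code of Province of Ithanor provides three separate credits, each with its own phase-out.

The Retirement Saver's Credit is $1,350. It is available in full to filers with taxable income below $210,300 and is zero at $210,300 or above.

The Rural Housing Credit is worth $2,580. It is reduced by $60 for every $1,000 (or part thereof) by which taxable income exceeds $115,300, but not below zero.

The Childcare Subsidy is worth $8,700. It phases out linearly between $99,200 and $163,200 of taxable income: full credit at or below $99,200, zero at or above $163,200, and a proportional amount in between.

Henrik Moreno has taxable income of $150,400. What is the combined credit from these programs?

$3,510

Retirement Saver's Credit: $150,400 is below the $210,300 cutoff, so the full $1,350 applies.
Rural Housing Credit: income exceeds $115,300 by $35,100, which is 36 full-or-partial $1,000 increments; reduction = 36 × $60 = $2,160, leaving $420.
Childcare Subsidy: $150,400 is $51,200 into a $64,000 phase-out range, leaving 12,800/64,000 of the credit: $8,700 × 12,800/64,000 = $1,740.
Total: $1,350 + $420 + $1,740 = $3,510.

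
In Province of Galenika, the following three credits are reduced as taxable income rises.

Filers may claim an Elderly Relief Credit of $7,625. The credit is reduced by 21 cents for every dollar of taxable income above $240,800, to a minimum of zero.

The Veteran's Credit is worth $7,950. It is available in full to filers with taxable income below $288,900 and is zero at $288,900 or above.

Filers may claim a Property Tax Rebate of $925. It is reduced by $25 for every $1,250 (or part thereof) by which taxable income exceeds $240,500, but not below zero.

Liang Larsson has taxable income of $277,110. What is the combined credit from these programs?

$8,125

Elderly Relief Credit: 21% of the $36,310 excess over $240,800 is $7,625.10 ≥ base, so the credit is $0.
Veteran's Credit: $277,110 is below the $288,900 cutoff, so the full $7,950 applies.
Property Tax Rebate: income exceeds $240,500 by $36,610, which is 30 full-or-partial $1,250 increments; reduction = 30 × $25 = $750, leaving $175.
Total: $0 + $7,950 + $175 = $8,125.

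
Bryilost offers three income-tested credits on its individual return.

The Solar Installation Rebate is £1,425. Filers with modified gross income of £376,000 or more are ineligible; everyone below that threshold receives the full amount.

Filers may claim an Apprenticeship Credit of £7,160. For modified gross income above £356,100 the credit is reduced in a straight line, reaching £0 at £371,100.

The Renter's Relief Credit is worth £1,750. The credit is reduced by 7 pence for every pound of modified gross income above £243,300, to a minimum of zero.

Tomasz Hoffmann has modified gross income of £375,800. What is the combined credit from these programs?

£1,425

Solar Installation Rebate: £375,800 is below the £376,000 cutoff, so the full £1,425 applies.
Apprenticeship Credit: £375,800 is at or above £371,100, so the credit is £0.
Renter's Relief Credit: 7% of the £132,500 excess over £243,300 is £9,275 ≥ base, so the credit is £0.
Total: £1,425 + £0 + £0 = £1,425.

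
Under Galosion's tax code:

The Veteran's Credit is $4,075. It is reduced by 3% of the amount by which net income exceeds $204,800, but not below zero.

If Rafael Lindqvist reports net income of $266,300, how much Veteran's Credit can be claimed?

Veteran's Credit: 3% of the $61,500 excess over $204,800 is $1,845; credit = $4,075 − $1,845 = $2,230.

$2,230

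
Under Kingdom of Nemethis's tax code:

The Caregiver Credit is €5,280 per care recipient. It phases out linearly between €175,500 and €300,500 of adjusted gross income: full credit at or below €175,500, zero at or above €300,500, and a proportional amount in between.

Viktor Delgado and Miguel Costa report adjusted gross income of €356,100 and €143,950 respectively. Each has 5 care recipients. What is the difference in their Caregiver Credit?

Viktor (€356,100): Caregiver Credit: base = 5 × €5,280 = €26,400. €356,100 is at or above €300,500, so the credit is €0.
Miguel (€143,950): Caregiver Credit: base = 5 × €5,280 = €26,400. €143,950 is at or below the €175,500 threshold, so the full €26,400 applies.
Difference: |€0 − €26,400| = €26,400.

€26,400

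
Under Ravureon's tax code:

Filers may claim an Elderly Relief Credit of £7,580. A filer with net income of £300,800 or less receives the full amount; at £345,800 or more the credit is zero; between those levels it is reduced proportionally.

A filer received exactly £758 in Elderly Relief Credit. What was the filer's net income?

£341,300

£758 is 758/7,580 of the full £7,580, so 6,822/7,580 of the £45,000 range has been used: income = £300,800 + £45,000 × 6,822/7,580 = £341,300.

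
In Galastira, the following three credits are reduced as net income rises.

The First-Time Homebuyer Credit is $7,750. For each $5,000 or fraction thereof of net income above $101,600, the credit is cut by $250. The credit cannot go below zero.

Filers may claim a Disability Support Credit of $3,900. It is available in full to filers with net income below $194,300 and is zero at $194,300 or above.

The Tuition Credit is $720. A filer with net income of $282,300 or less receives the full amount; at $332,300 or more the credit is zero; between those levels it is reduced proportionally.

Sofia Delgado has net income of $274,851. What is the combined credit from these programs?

First-Time Homebuyer Credit: income exceeds $101,600 by $173,251 → 35 increments × $250 = $8,750 ≥ base, so the credit is $0.
Disability Support Credit: $274,851 meets or exceeds the $194,300 cutoff, so the credit is $0.
Tuition Credit: $274,851 is at or below the $282,300 threshold, so the full $720 applies.
Total: $0 + $0 + $720 = $720.

$720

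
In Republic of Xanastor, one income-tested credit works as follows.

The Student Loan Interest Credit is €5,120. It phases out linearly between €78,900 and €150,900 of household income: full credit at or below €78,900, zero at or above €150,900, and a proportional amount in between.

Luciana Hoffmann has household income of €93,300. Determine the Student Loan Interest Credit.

€4,096

Student Loan Interest Credit: €93,300 is €14,400 into a €72,000 phase-out range, leaving 57,600/72,000 of the credit: €5,120 × 57,600/72,000 = €4,096.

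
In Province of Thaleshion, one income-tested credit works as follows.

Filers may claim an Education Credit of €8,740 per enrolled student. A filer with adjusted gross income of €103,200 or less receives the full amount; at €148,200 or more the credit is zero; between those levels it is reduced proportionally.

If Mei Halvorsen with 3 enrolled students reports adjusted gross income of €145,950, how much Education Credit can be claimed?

€1,311

Education Credit: base = 3 × €8,740 = €26,220. €145,950 is €42,750 into a €45,000 phase-out range, leaving 2,250/45,000 of the credit: €26,220 × 2,250/45,000 = €1,311.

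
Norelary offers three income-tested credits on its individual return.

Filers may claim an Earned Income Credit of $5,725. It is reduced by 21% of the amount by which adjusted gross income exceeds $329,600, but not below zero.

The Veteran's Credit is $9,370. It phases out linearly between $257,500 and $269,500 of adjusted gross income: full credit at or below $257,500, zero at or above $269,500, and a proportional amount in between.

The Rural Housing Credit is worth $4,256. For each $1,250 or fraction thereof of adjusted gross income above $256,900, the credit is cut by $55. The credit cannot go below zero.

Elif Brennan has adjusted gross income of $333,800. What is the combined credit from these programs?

$5,689

Earned Income Credit: 21% of the $4,200 excess over $329,600 is $882; credit = $5,725 − $882 = $4,843.
Veteran's Credit: $333,800 is at or above $269,500, so the credit is $0.
Rural Housing Credit: income exceeds $256,900 by $76,900, which is 62 full-or-partial $1,250 increments; reduction = 62 × $55 = $3,410, leaving $846.
Total: $4,843 + $0 + $846 = $5,689.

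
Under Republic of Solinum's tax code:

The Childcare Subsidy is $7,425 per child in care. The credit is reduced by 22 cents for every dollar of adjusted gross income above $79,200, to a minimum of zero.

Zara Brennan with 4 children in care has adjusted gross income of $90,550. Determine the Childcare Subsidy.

Childcare Subsidy: base = 4 × $7,425 = $29,700. 22% of the $11,350 excess over $79,200 is $2,497; credit = $29,700 − $2,497 = $27,203.

$27,203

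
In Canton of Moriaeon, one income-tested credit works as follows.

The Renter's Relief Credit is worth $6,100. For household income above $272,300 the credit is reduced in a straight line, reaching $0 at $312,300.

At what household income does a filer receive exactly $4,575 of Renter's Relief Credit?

$282,300

$4,575 is 4,575/6,100 of the full $6,100, so 1,525/6,100 of the $40,000 range has been used: income = $272,300 + $40,000 × 1,525/6,100 = $282,300.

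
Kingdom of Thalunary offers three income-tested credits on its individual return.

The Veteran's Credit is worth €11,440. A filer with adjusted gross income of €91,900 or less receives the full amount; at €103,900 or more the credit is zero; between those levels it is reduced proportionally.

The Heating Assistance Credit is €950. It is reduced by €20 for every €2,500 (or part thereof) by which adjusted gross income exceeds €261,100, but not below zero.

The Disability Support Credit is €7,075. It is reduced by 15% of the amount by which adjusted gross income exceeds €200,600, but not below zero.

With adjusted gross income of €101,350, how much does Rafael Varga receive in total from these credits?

€10,456

Veteran's Credit: €101,350 is €9,450 into a €12,000 phase-out range, leaving 2,550/12,000 of the credit: €11,440 × 2,550/12,000 = €2,431.
Heating Assistance Credit: €101,350 is at or below the €261,100 threshold, so the full €950 applies.
Disability Support Credit: €101,350 is at or below the €200,600 threshold, so the full €7,075 applies.
Total: €2,431 + €950 + €7,075 = €10,456.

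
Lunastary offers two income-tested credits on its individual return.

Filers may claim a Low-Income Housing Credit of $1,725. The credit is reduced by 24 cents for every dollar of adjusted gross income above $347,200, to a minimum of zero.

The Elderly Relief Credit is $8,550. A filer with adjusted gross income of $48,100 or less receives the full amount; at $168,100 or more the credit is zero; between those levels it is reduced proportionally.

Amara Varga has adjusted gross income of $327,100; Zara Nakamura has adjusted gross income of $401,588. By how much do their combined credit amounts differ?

Amara ($327,100): Low-Income Housing Credit: $327,100 is at or below the $347,200 threshold, so the full $1,725 applies. Elderly Relief Credit: $327,100 is at or above $168,100, so the credit is $0. total $1,725 + $0 = $1,725
Zara ($401,588): Low-Income Housing Credit: 24% of the $54,388 excess over $347,200 is $13,053.12 ≥ base, so the credit is $0. Elderly Relief Credit: $401,588 is at or above $168,100, so the credit is $0. total $0 + $0 = $0
Difference: |$1,725 − $0| = $1,725.

$1,725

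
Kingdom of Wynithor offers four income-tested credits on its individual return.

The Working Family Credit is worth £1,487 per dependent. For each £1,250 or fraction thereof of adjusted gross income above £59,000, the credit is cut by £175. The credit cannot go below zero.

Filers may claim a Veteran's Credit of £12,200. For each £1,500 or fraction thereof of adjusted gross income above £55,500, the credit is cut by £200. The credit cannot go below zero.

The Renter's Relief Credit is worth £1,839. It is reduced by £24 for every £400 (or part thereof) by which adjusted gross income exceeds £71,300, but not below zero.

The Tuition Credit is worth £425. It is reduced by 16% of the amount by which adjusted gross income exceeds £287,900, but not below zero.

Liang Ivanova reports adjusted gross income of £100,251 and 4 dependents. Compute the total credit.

Working Family Credit: base = 4 × £1,487 = £5,948. income exceeds £59,000 by £41,251 → 34 increments × £175 = £5,950 ≥ base, so the credit is £0.
Veteran's Credit: income exceeds £55,500 by £44,751, which is 30 full-or-partial £1,500 increments; reduction = 30 × £200 = £6,000, leaving £6,200.
Renter's Relief Credit: income exceeds £71,300 by £28,951, which is 73 full-or-partial £400 increments; reduction = 73 × £24 = £1,752, leaving £87.
Tuition Credit: £100,251 is at or below the £287,900 threshold, so the full £425 applies.
Total: £0 + £6,200 + £87 + £425 = £6,712.

£6,712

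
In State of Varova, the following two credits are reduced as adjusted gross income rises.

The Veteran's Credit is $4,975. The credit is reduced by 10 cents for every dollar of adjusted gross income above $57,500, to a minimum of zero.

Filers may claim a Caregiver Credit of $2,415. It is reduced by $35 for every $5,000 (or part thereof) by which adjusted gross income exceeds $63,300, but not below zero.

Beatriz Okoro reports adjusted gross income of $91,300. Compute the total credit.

Veteran's Credit: 10% of the $33,800 excess over $57,500 is $3,380; credit = $4,975 − $3,380 = $1,595.
Caregiver Credit: income exceeds $63,300 by $28,000, which is 6 full-or-partial $5,000 increments; reduction = 6 × $35 = $210, leaving $2,205.
Total: $1,595 + $2,205 = $3,800.

$3,800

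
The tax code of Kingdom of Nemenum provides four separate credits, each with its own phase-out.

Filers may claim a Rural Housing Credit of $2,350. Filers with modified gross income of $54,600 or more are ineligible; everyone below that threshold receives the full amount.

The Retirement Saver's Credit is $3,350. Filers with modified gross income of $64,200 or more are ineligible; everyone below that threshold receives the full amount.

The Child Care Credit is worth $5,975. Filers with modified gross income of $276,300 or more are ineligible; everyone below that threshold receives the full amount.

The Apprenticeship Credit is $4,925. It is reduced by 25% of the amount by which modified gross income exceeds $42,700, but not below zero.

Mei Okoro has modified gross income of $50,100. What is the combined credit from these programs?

Rural Housing Credit: $50,100 is below the $54,600 cutoff, so the full $2,350 applies.
Retirement Saver's Credit: $50,100 is below the $64,200 cutoff, so the full $3,350 applies.
Child Care Credit: $50,100 is below the $276,300 cutoff, so the full $5,975 applies.
Apprenticeship Credit: 25% of the $7,400 excess over $42,700 is $1,850; credit = $4,925 − $1,850 = $3,075.
Total: $2,350 + $3,350 + $5,975 + $3,075 = $14,750.

$14,750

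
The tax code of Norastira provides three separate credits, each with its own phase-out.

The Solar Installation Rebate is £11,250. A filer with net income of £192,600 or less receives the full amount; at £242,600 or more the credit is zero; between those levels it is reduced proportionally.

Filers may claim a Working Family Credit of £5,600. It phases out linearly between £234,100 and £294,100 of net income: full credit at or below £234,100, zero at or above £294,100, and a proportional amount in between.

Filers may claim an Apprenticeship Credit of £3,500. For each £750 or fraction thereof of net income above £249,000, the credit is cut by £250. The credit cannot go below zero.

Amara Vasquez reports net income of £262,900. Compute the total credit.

£2,912

Solar Installation Rebate: £262,900 is at or above £242,600, so the credit is £0.
Working Family Credit: £262,900 is £28,800 into a £60,000 phase-out range, leaving 31,200/60,000 of the credit: £5,600 × 31,200/60,000 = £2,912.
Apprenticeship Credit: income exceeds £249,000 by £13,900 → 19 increments × £250 = £4,750 ≥ base, so the credit is £0.
Total: £0 + £2,912 + £0 = £2,912.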